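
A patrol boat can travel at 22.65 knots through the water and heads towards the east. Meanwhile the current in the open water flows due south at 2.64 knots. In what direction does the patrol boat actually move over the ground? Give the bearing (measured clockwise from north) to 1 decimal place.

Taking east as x and north as y: velocity relative to the water = (22.650, 0.000) knots; the water relative to ground = (0.000, -2.640) knots.
Velocity relative to ground = (22.650, 0.000) + (0.000, -2.640) = (22.650, -2.640) knots.
Bearing = atan2(22.65, -2.64) = 96.65° clockwise from north.

096.6°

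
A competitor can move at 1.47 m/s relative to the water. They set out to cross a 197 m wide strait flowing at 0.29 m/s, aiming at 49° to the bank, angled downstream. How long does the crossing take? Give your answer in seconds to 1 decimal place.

177.6 s

The component of the competitor's velocity perpendicular to the bank is 1.47 × sin 49° = 1.109 m/s.
The current is parallel to the bank, so it does not affect the crossing time.
Time = 197 / 1.109 = 177.570 s.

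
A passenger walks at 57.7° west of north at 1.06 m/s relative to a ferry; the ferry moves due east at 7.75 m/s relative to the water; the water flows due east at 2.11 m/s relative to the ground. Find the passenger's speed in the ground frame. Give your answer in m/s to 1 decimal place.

In east/north components (m/s): passenger relative to ferry = (-0.896, 0.566); ferry relative to water = (7.750, 0.000); water relative to ground = (2.110, 0.000).
Sum = (8.964, 0.566) m/s.
Speed = |(8.964, 0.566)| = 8.982 m/s.

9.0 m/s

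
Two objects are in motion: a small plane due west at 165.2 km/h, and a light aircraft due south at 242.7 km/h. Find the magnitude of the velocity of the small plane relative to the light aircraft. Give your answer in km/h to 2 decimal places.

293.59 km/h

Taking east as x and north as y: small plane velocity = (-165.200, 0.000) km/h; light aircraft velocity = (0.000, -242.700) km/h.
Velocity of small plane relative to light aircraft = (-165.200, 0.000) − (0.000, -242.700) = (-165.200, 242.700) km/h.
Magnitude = |(-165.200, 242.700)| = 293.589 km/h.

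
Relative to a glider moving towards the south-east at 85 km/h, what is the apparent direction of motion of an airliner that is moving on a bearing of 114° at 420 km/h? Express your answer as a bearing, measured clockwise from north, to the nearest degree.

Taking east as x and north as y: airliner velocity = (383.689, -170.829) km/h; glider velocity = (60.104, -60.104) km/h.
Velocity of airliner relative to glider = (383.689, -170.829) − (60.104, -60.104) = (323.585, -110.725) km/h.
Bearing = atan2(323.59, -110.73) = 108.89° clockwise from north.

109°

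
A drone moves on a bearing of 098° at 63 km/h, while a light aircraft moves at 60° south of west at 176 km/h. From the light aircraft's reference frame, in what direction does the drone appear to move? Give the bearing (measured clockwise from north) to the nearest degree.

046°

Taking east as x and north as y: drone velocity = (62.387, -8.768) km/h; light aircraft velocity = (-88.000, -152.420) km/h.
Velocity of drone relative to light aircraft = (62.387, -8.768) − (-88.000, -152.420) = (150.387, 143.653) km/h.
Bearing = atan2(150.39, 143.65) = 46.31° clockwise from north.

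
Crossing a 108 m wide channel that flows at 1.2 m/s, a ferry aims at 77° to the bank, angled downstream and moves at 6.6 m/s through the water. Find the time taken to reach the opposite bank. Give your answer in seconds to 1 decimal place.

16.8 s

The component of the ferry's velocity perpendicular to the bank is 6.6 × sin 77° = 6.431 m/s.
The flow acts along the bank and has no component across it.
Time = 108 / 6.431 = 16.794 s.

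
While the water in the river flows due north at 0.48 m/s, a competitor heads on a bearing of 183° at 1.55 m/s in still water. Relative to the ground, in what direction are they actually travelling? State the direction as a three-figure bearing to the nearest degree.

Taking east as x and north as y: velocity relative to the water = (-0.081, -1.548) m/s; the water relative to ground = (0.000, 0.480) m/s.
Velocity relative to ground = (-0.081, -1.548) + (0.000, 0.480) = (-0.081, -1.068) m/s.
Bearing = atan2(-0.08, -1.07) = 184.34° clockwise from north.

184°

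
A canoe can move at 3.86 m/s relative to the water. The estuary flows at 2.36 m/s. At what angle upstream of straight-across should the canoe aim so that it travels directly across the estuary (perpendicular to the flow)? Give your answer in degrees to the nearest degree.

To cancel the current, the upstream component of the canoe's velocity must equal the flow: 3.86 sin θ = 2.36.
sin θ = 2.36 / 3.86 = 0.6114.
θ = arcsin(0.6114) = 37.691°.

38°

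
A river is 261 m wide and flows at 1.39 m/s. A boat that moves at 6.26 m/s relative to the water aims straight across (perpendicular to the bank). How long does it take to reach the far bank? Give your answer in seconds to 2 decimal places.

The component of the boat's velocity perpendicular to the bank is 6.26 m/s.
Only the cross-stream component determines the crossing time; the current contributes nothing perpendicular to the bank.
Time = 261 / 6.260 = 41.693 s.

41.69 s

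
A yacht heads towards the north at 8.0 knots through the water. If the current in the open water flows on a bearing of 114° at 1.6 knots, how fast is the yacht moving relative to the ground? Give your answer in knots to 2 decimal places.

Taking east as x and north as y: velocity relative to the water = (0.000, 8.000) knots; the water relative to ground = (1.462, -0.651) knots.
Velocity relative to ground = (0.000, 8.000) + (1.462, -0.651) = (1.462, 7.349) knots.
Speed = |(1.462, 7.349)| = 7.493 knots.

7.49 knots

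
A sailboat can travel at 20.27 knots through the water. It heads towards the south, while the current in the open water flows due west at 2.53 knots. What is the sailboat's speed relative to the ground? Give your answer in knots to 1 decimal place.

Taking east as x and north as y: velocity relative to the water = (0.000, -20.270) knots; the water relative to ground = (-2.530, 0.000) knots.
Velocity relative to ground = (0.000, -20.270) + (-2.530, 0.000) = (-2.530, -20.270) knots.
Speed = |(-2.530, -20.270)| = 20.427 knots.

20.4 knots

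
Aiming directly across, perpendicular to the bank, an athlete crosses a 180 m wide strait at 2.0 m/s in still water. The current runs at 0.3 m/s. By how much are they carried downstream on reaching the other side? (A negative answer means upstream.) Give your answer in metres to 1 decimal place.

Perpendicular speed = 2.000 m/s; crossing time = 180 / 2.000 = 90.000 s.
Net downstream speed = 0.300 m/s.
Drift = 0.300 × 90.000 = 27.000 m (downstream).

27.0 m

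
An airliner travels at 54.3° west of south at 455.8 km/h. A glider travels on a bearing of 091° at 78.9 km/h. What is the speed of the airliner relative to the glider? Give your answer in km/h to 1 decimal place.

521.2 km/h

Taking east as x and north as y: airliner velocity = (-370.148, -265.978) km/h; glider velocity = (78.888, -1.377) km/h.
Velocity of airliner relative to glider = (-370.148, -265.978) − (78.888, -1.377) = (-449.036, -264.601) km/h.
Magnitude = |(-449.036, -264.601)| = 521.197 km/h.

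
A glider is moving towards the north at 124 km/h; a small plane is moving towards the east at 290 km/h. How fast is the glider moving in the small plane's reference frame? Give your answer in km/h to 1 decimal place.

Taking east as x and north as y: glider velocity = (0.000, 124.000) km/h; small plane velocity = (290.000, 0.000) km/h.
Velocity of glider relative to small plane = (0.000, 124.000) − (290.000, 0.000) = (-290.000, 124.000) km/h.
Magnitude = |(-290.000, 124.000)| = 315.398 km/h.

315.4 km/h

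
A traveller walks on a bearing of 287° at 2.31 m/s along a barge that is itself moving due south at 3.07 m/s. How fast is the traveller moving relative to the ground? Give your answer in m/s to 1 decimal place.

Taking east as x and north as y: barge velocity = (0.000, -3.070) m/s; traveller velocity relative to barge = (-2.209, 0.675) m/s.
Velocity relative to ground = (0.000, -3.070) + (-2.209, 0.675) = (-2.209, -2.395) m/s.
Speed = |(-2.209, -2.395)| = 3.258 m/s.

3.3 m/s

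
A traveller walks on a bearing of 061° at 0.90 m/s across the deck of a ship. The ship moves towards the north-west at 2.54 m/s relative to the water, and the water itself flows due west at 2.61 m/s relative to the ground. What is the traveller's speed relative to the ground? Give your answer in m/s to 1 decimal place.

In east/north components (m/s): traveller relative to ship = (0.787, 0.436); ship relative to water = (-1.796, 1.796); water relative to ground = (-2.610, 0.000).
Sum = (-3.619, 2.232) m/s.
Speed = |(-3.619, 2.232)| = 4.252 m/s.

4.3 m/s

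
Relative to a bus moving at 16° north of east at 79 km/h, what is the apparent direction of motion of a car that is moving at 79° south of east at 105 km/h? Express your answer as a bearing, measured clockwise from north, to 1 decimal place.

Taking east as x and north as y: car velocity = (20.035, -103.071) km/h; bus velocity = (75.940, 21.775) km/h.
Velocity of car relative to bus = (20.035, -103.071) − (75.940, 21.775) = (-55.905, -124.846) km/h.
Bearing = atan2(-55.90, -124.85) = 204.12° clockwise from north.

204.1°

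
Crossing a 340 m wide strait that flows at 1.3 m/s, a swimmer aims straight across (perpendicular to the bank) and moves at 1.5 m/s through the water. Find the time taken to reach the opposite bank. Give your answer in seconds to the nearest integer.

227 s

The component of the swimmer's velocity perpendicular to the bank is 1.5 m/s.
The current is parallel to the bank, so it does not affect the crossing time.
Time = 340 / 1.500 = 226.667 s.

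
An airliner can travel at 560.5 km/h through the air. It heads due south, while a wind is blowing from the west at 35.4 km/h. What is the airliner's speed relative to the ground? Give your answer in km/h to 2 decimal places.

Taking east as x and north as y: velocity relative to the air = (0.000, -560.500) km/h; the air relative to ground = (35.400, 0.000) km/h.
Velocity relative to ground = (0.000, -560.500) + (35.400, 0.000) = (35.400, -560.500) km/h.
Speed = |(35.400, -560.500)| = 561.617 km/h.

561.62 km/h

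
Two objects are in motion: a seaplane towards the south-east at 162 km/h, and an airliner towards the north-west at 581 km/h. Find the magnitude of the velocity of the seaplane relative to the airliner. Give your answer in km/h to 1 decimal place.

Taking east as x and north as y: seaplane velocity = (114.551, -114.551) km/h; airliner velocity = (-410.829, 410.829) km/h.
Velocity of seaplane relative to airliner = (114.551, -114.551) − (-410.829, 410.829) = (525.380, -525.380) km/h.
Magnitude = |(525.380, -525.380)| = 743.000 km/h.

743.0 km/h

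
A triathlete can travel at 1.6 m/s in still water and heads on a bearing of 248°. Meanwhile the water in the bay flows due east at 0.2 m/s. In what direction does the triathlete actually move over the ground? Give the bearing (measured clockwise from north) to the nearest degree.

Taking east as x and north as y: velocity relative to the water = (-1.483, -0.599) m/s; the water relative to ground = (0.200, 0.000) m/s.
Velocity relative to ground = (-1.483, -0.599) + (0.200, 0.000) = (-1.283, -0.599) m/s.
Bearing = atan2(-1.28, -0.60) = 244.97° clockwise from north.

245°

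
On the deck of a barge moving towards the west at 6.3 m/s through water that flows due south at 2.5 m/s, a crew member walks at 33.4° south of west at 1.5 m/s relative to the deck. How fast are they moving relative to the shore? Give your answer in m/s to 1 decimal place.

8.3 m/s

In east/north components (m/s): crew member relative to barge = (-1.252, -0.826); barge relative to water = (-6.300, 0.000); water relative to ground = (0.000, -2.500).
Sum = (-7.552, -3.326) m/s.
Speed = |(-7.552, -3.326)| = 8.252 m/s.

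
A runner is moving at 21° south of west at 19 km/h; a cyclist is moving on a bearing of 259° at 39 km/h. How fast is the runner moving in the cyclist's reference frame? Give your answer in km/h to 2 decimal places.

Taking east as x and north as y: runner velocity = (-17.738, -6.809) km/h; cyclist velocity = (-38.283, -7.442) km/h.
Velocity of runner relative to cyclist = (-17.738, -6.809) − (-38.283, -7.442) = (20.545, 0.633) km/h.
Magnitude = |(20.545, 0.633)| = 20.555 km/h.

20.56 km/h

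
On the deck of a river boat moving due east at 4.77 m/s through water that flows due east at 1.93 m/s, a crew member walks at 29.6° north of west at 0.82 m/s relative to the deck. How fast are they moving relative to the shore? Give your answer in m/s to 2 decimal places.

6.00 m/s

In east/north components (m/s): crew member relative to river boat = (-0.713, 0.405); river boat relative to water = (4.770, 0.000); water relative to ground = (1.930, 0.000).
Sum = (5.987, 0.405) m/s.
Speed = |(5.987, 0.405)| = 6.001 m/s.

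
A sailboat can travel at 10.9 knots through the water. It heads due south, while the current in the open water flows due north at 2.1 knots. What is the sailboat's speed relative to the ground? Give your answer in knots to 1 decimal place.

Taking east as x and north as y: velocity relative to the water = (0.000, -10.900) knots; the water relative to ground = (0.000, 2.100) knots.
Velocity relative to ground = (0.000, -10.900) + (0.000, 2.100) = (0.000, -8.800) knots.
Speed = |(0.000, -8.800)| = 8.800 knots.

8.8 knots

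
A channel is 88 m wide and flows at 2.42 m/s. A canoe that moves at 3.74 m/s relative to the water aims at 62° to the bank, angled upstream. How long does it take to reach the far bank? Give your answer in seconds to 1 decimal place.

The component of the canoe's velocity perpendicular to the bank is 3.74 × sin 62° = 3.302 m/s.
The current is parallel to the bank, so it does not affect the crossing time.
Time = 88 / 3.302 = 26.649 s.

26.6 s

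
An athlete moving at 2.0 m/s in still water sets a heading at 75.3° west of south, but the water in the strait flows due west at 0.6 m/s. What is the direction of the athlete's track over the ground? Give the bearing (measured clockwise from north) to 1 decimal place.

258.7°

Taking east as x and north as y: velocity relative to the water = (-1.935, -0.508) m/s; the water relative to ground = (-0.600, 0.000) m/s.
Velocity relative to ground = (-1.935, -0.508) + (-0.600, 0.000) = (-2.535, -0.508) m/s.
Bearing = atan2(-2.53, -0.51) = 258.68° clockwise from north.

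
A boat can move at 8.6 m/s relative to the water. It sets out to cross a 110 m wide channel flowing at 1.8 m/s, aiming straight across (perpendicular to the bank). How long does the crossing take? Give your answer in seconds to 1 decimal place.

The component of the boat's velocity perpendicular to the bank is 8.6 m/s.
The flow acts along the bank and has no component across it.
Time = 110 / 8.600 = 12.791 s.

12.8 s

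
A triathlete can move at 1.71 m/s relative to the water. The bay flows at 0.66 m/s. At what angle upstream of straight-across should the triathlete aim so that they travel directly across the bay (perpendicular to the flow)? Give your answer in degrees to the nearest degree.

To cancel the current, the upstream component of the triathlete's velocity must equal the flow: 1.71 sin θ = 0.66.
sin θ = 0.66 / 1.71 = 0.3860.
θ = arcsin(0.3860) = 22.704°.

23°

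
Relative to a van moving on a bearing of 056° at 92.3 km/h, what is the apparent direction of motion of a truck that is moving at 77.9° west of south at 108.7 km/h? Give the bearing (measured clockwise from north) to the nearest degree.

Taking east as x and north as y: truck velocity = (-106.285, -22.786) km/h; van velocity = (76.520, 51.614) km/h.
Velocity of truck relative to van = (-106.285, -22.786) − (76.520, 51.614) = (-182.805, -74.399) km/h.
Bearing = atan2(-182.81, -74.40) = 247.85° clockwise from north.

248°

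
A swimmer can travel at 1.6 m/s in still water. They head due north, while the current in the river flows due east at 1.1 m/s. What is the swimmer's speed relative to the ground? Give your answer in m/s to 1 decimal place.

1.9 m/s

Taking east as x and north as y: velocity relative to the water = (0.000, 1.600) m/s; the water relative to ground = (1.100, 0.000) m/s.
Velocity relative to ground = (0.000, 1.600) + (1.100, 0.000) = (1.100, 1.600) m/s.
Speed = |(1.100, 1.600)| = 1.942 m/s.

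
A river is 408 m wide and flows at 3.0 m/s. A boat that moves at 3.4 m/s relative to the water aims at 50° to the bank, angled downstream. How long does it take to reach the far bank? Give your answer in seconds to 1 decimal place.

156.6 s

The component of the boat's velocity perpendicular to the bank is 3.4 × sin 50° = 2.605 m/s.
Only the cross-stream component determines the crossing time; the current contributes nothing perpendicular to the bank.
Time = 408 / 2.605 = 156.649 s.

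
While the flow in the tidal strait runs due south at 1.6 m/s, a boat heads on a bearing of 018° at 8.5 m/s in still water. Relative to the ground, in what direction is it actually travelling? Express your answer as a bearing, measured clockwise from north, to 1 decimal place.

Taking east as x and north as y: velocity relative to the water = (2.627, 8.084) m/s; the water relative to ground = (0.000, -1.600) m/s.
Velocity relative to ground = (2.627, 8.084) + (0.000, -1.600) = (2.627, 6.484) m/s.
Bearing = atan2(2.63, 6.48) = 22.05° clockwise from north.

022.1°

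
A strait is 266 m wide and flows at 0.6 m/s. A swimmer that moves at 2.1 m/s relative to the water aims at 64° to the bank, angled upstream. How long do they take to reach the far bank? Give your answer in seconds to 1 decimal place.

140.9 s

The component of the swimmer's velocity perpendicular to the bank is 2.1 × sin 64° = 1.887 m/s.
The flow acts along the bank and has no component across it.
Time = 266 / 1.887 = 140.930 s.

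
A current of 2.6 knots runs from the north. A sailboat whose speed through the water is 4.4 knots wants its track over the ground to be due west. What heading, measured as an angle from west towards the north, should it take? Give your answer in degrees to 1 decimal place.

36.2°

The current pushes perpendicular to the desired track; the heading must have a component into the current equal to 2.6 knots: 4.4 sin θ = 2.6.
sin θ = 0.5909, so θ = 36.222°.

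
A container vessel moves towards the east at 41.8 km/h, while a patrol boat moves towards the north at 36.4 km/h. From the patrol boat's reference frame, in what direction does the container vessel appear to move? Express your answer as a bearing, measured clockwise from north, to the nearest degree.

131°

Taking east as x and north as y: container vessel velocity = (41.800, 0.000) km/h; patrol boat velocity = (0.000, 36.400) km/h.
Velocity of container vessel relative to patrol boat = (41.800, 0.000) − (0.000, 36.400) = (41.800, -36.400) km/h.
Bearing = atan2(41.80, -36.40) = 131.05° clockwise from north.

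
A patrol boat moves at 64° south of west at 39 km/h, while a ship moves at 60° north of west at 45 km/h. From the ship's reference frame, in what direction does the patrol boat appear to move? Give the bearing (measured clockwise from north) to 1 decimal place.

175.8°

Taking east as x and north as y: patrol boat velocity = (-17.096, -35.053) km/h; ship velocity = (-22.500, 38.971) km/h.
Velocity of patrol boat relative to ship = (-17.096, -35.053) − (-22.500, 38.971) = (5.404, -74.024) km/h.
Bearing = atan2(5.40, -74.02) = 175.82° clockwise from north.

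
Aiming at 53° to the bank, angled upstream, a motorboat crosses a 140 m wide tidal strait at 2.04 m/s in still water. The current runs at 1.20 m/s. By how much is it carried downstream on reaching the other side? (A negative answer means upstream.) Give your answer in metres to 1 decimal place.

-2.4 m

Perpendicular speed = 1.629 m/s; crossing time = 140 / 1.629 = 85.931 s.
Net downstream speed = -0.028 m/s.
Drift = -0.028 × 85.931 = -2.381 m (upstream).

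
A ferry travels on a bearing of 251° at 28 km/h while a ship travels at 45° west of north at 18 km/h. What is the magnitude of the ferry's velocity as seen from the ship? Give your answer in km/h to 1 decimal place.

Taking east as x and north as y: ferry velocity = (-26.475, -9.116) km/h; ship velocity = (-12.728, 12.728) km/h.
Velocity of ferry relative to ship = (-26.475, -9.116) − (-12.728, 12.728) = (-13.747, -21.844) km/h.
Magnitude = |(-13.747, -21.844)| = 25.809 km/h.

25.8 km/h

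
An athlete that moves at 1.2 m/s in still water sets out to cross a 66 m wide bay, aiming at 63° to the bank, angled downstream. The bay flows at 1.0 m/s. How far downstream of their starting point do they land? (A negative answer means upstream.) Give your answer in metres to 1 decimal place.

Perpendicular speed = 1.069 m/s; crossing time = 66 / 1.069 = 61.728 s.
Net downstream speed = 1.545 m/s.
Drift = 1.545 × 61.728 = 95.357 m (downstream).

95.4 m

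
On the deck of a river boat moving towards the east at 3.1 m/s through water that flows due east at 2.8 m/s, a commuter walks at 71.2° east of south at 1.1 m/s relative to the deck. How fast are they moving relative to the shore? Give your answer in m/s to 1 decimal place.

In east/north components (m/s): commuter relative to river boat = (1.041, -0.354); river boat relative to water = (3.100, 0.000); water relative to ground = (2.800, 0.000).
Sum = (6.941, -0.354) m/s.
Speed = |(6.941, -0.354)| = 6.950 m/s.

7.0 m/s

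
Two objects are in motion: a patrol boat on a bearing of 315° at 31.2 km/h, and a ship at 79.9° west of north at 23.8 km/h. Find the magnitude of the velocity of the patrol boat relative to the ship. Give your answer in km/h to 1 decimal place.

Taking east as x and north as y: patrol boat velocity = (-22.062, 22.062) km/h; ship velocity = (-23.431, 4.174) km/h.
Velocity of patrol boat relative to ship = (-22.062, 22.062) − (-23.431, 4.174) = (1.369, 17.888) km/h.
Magnitude = |(1.369, 17.888)| = 17.940 km/h.

17.9 km/h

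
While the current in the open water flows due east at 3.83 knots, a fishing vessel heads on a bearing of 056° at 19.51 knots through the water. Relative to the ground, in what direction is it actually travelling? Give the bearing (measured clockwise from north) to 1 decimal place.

061.4°

Taking east as x and north as y: velocity relative to the water = (16.175, 10.910) knots; the water relative to ground = (3.830, 0.000) knots.
Velocity relative to ground = (16.175, 10.910) + (3.830, 0.000) = (20.005, 10.910) knots.
Bearing = atan2(20.00, 10.91) = 61.39° clockwise from north.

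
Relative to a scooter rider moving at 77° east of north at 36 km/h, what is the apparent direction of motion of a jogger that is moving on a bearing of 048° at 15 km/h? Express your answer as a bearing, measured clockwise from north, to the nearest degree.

Taking east as x and north as y: jogger velocity = (11.147, 10.037) km/h; scooter rider velocity = (35.077, 8.098) km/h.
Velocity of jogger relative to scooter rider = (11.147, 10.037) − (35.077, 8.098) = (-23.930, 1.939) km/h.
Bearing = atan2(-23.93, 1.94) = 274.63° clockwise from north.

275°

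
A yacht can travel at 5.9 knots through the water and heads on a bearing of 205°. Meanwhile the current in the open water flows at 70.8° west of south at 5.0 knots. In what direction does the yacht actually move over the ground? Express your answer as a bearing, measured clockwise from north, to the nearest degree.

226°

Taking east as x and north as y: velocity relative to the water = (-2.493, -5.347) knots; the water relative to ground = (-4.722, -1.644) knots.
Velocity relative to ground = (-2.493, -5.347) + (-4.722, -1.644) = (-7.215, -6.992) knots.
Bearing = atan2(-7.22, -6.99) = 225.90° clockwise from north.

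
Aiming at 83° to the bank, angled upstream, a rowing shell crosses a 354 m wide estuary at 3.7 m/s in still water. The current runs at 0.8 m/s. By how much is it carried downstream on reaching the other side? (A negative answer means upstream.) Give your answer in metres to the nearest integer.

34 m

Perpendicular speed = 3.672 m/s; crossing time = 354 / 3.672 = 96.394 s.
Net downstream speed = 0.349 m/s.
Drift = 0.349 × 96.394 = 33.650 m (downstream).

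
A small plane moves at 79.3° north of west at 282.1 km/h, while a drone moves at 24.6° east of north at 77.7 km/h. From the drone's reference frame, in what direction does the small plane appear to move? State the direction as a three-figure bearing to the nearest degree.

338°

Taking east as x and north as y: small plane velocity = (-52.377, 277.195) km/h; drone velocity = (32.345, 70.648) km/h.
Velocity of small plane relative to drone = (-52.377, 277.195) − (32.345, 70.648) = (-84.722, 206.547) km/h.
Bearing = atan2(-84.72, 206.55) = 337.70° clockwise from north.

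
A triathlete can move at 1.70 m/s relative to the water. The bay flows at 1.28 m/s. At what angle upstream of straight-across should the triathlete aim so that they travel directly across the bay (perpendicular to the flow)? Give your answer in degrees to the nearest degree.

49°

To cancel the current, the upstream component of the triathlete's velocity must equal the flow: 1.70 sin θ = 1.28.
sin θ = 1.28 / 1.70 = 0.7529.
θ = arcsin(0.7529) = 48.846°.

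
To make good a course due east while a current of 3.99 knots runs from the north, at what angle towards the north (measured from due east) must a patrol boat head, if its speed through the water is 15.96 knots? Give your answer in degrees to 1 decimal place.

The current pushes perpendicular to the desired track; the heading must have a component into the current equal to 3.99 knots: 15.96 sin θ = 3.99.
sin θ = 0.2500, so θ = 14.478°.

14.5°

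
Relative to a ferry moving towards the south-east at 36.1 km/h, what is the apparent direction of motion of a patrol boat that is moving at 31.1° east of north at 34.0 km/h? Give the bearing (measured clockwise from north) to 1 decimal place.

351.7°

Taking east as x and north as y: patrol boat velocity = (17.562, 29.113) km/h; ferry velocity = (25.527, -25.527) km/h.
Velocity of patrol boat relative to ferry = (17.562, 29.113) − (25.527, -25.527) = (-7.964, 54.640) km/h.
Bearing = atan2(-7.96, 54.64) = 351.71° clockwise from north.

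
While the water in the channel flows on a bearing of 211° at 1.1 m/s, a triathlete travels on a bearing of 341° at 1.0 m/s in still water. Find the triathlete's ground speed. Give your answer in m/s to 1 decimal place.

Taking east as x and north as y: velocity relative to the water = (-0.326, 0.946) m/s; the water relative to ground = (-0.567, -0.943) m/s.
Velocity relative to ground = (-0.326, 0.946) + (-0.567, -0.943) = (-0.892, 0.003) m/s.
Speed = |(-0.892, 0.003)| = 0.892 m/s.

0.9 m/s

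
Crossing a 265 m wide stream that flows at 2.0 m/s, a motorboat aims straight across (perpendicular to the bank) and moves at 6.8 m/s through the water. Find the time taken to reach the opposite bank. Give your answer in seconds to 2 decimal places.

The component of the motorboat's velocity perpendicular to the bank is 6.8 m/s.
The flow acts along the bank and has no component across it.
Time = 265 / 6.800 = 38.971 s.

38.97 s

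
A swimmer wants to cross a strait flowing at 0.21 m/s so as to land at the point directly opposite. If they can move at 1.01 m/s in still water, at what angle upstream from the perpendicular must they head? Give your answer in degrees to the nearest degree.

12°

To cancel the current, the upstream component of the swimmer's velocity must equal the flow: 1.01 sin θ = 0.21.
sin θ = 0.21 / 1.01 = 0.2079.
θ = arcsin(0.2079) = 12.001°.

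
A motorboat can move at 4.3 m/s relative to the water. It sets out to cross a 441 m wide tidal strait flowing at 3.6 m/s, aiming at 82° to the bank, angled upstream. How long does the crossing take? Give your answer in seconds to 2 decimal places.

103.57 s

The component of the motorboat's velocity perpendicular to the bank is 4.3 × sin 82° = 4.258 m/s.
Only the cross-stream component determines the crossing time; the current contributes nothing perpendicular to the bank.
Time = 441 / 4.258 = 103.566 s.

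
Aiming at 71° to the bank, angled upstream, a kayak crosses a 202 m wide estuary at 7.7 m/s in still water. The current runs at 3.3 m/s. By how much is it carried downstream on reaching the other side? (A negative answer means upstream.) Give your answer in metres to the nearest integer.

Perpendicular speed = 7.280 m/s; crossing time = 202 / 7.280 = 27.745 s.
Net downstream speed = 0.793 m/s.
Drift = 0.793 × 27.745 = 22.006 m (downstream).

22 m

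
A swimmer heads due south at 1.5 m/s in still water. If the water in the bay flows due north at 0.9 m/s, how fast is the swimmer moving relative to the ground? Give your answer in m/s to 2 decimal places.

0.60 m/s

Taking east as x and north as y: velocity relative to the water = (0.000, -1.500) m/s; the water relative to ground = (0.000, 0.900) m/s.
Velocity relative to ground = (0.000, -1.500) + (0.000, 0.900) = (0.000, -0.600) m/s.
Speed = |(0.000, -0.600)| = 0.600 m/s.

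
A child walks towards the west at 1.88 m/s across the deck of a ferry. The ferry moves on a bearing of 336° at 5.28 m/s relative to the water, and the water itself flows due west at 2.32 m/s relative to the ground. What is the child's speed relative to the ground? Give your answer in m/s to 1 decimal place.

In east/north components (m/s): child relative to ferry = (-1.880, 0.000); ferry relative to water = (-2.148, 4.824); water relative to ground = (-2.320, 0.000).
Sum = (-6.348, 4.824) m/s.
Speed = |(-6.348, 4.824)| = 7.972 m/s.

8.0 m/s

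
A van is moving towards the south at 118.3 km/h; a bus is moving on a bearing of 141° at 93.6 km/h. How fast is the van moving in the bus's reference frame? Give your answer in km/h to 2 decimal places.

Taking east as x and north as y: van velocity = (0.000, -118.300) km/h; bus velocity = (58.904, -72.741) km/h.
Velocity of van relative to bus = (0.000, -118.300) − (58.904, -72.741) = (-58.904, -45.559) km/h.
Magnitude = |(-58.904, -45.559)| = 74.467 km/h.

74.47 km/h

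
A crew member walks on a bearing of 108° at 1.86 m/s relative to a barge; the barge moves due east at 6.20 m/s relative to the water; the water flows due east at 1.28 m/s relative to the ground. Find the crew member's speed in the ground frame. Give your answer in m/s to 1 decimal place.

In east/north components (m/s): crew member relative to barge = (1.769, -0.575); barge relative to water = (6.200, 0.000); water relative to ground = (1.280, 0.000).
Sum = (9.249, -0.575) m/s.
Speed = |(9.249, -0.575)| = 9.267 m/s.

9.3 m/s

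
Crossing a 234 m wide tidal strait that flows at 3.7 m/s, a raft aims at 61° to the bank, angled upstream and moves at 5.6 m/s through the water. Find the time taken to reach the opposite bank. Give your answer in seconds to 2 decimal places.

47.78 s

The component of the raft's velocity perpendicular to the bank is 5.6 × sin 61° = 4.898 m/s.
Only the cross-stream component determines the crossing time; the current contributes nothing perpendicular to the bank.
Time = 234 / 4.898 = 47.776 s.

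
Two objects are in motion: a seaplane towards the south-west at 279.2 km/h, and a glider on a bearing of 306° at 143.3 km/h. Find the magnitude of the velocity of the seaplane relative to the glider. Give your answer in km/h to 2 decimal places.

293.21 km/h

Taking east as x and north as y: seaplane velocity = (-197.424, -197.424) km/h; glider velocity = (-115.932, 84.230) km/h.
Velocity of seaplane relative to glider = (-197.424, -197.424) − (-115.932, 84.230) = (-81.492, -281.654) km/h.
Magnitude = |(-81.492, -281.654)| = 293.206 km/h.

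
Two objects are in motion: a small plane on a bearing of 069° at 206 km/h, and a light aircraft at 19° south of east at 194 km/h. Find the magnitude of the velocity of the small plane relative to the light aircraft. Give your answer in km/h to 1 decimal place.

137.3 km/h

Taking east as x and north as y: small plane velocity = (192.318, 73.824) km/h; light aircraft velocity = (183.431, -63.160) km/h.
Velocity of small plane relative to light aircraft = (192.318, 73.824) − (183.431, -63.160) = (8.887, 136.984) km/h.
Magnitude = |(8.887, 136.984)| = 137.272 km/h.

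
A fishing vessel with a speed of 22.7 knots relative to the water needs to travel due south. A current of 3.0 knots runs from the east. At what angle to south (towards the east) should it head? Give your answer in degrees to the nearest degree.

The current pushes perpendicular to the desired track; the heading must have a component into the current equal to 3.0 knots: 22.7 sin θ = 3.0.
sin θ = 0.1322, so θ = 7.594°.

8°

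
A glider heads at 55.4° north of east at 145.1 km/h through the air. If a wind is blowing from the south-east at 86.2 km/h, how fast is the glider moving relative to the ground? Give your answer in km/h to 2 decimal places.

Taking east as x and north as y: velocity relative to the air = (82.394, 119.437) km/h; the air relative to ground = (-60.953, 60.953) km/h.
Velocity relative to ground = (82.394, 119.437) + (-60.953, 60.953) = (21.442, 180.390) km/h.
Speed = |(21.442, 180.390)| = 181.660 km/h.

181.66 km/h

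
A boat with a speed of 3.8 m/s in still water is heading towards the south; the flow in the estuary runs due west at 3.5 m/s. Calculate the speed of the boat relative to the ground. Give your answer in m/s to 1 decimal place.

Taking east as x and north as y: velocity relative to the water = (0.000, -3.800) m/s; the water relative to ground = (-3.500, 0.000) m/s.
Velocity relative to ground = (0.000, -3.800) + (-3.500, 0.000) = (-3.500, -3.800) m/s.
Speed = |(-3.500, -3.800)| = 5.166 m/s.

5.2 m/s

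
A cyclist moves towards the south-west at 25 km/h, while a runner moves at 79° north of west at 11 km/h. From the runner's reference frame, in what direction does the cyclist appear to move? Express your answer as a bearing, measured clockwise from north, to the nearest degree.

Taking east as x and north as y: cyclist velocity = (-17.678, -17.678) km/h; runner velocity = (-2.099, 10.798) km/h.
Velocity of cyclist relative to runner = (-17.678, -17.678) − (-2.099, 10.798) = (-15.579, -28.476) km/h.
Bearing = atan2(-15.58, -28.48) = 208.68° clockwise from north.

209°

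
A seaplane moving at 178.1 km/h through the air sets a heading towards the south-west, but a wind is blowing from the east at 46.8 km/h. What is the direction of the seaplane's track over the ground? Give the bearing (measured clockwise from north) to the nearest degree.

234°

Taking east as x and north as y: velocity relative to the air = (-125.936, -125.936) km/h; the air relative to ground = (-46.800, 0.000) km/h.
Velocity relative to ground = (-125.936, -125.936) + (-46.800, 0.000) = (-172.736, -125.936) km/h.
Bearing = atan2(-172.74, -125.94) = 233.91° clockwise from north.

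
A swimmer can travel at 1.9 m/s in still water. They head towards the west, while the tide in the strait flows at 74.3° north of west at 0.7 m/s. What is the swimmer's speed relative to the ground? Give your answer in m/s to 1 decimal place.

2.2 m/s

Taking east as x and north as y: velocity relative to the water = (-1.900, 0.000) m/s; the water relative to ground = (-0.189, 0.674) m/s.
Velocity relative to ground = (-1.900, 0.000) + (-0.189, 0.674) = (-2.089, 0.674) m/s.
Speed = |(-2.089, 0.674)| = 2.195 m/s.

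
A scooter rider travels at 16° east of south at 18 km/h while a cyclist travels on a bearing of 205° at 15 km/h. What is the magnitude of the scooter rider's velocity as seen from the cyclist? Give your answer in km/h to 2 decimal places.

11.89 km/h

Taking east as x and north as y: scooter rider velocity = (4.961, -17.303) km/h; cyclist velocity = (-6.339, -13.595) km/h.
Velocity of scooter rider relative to cyclist = (4.961, -17.303) − (-6.339, -13.595) = (11.301, -3.708) km/h.
Magnitude = |(11.301, -3.708)| = 11.894 km/h.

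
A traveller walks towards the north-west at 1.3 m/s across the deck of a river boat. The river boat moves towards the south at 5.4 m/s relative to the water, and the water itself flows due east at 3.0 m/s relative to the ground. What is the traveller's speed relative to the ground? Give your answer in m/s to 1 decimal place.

4.9 m/s

In east/north components (m/s): traveller relative to river boat = (-0.919, 0.919); river boat relative to water = (0.000, -5.400); water relative to ground = (3.000, 0.000).
Sum = (2.081, -4.481) m/s.
Speed = |(2.081, -4.481)| = 4.940 m/s.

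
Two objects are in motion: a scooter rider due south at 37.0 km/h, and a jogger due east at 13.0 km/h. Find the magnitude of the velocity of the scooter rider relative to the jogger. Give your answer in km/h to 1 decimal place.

39.2 km/h

Taking east as x and north as y: scooter rider velocity = (0.000, -37.000) km/h; jogger velocity = (13.000, 0.000) km/h.
Velocity of scooter rider relative to jogger = (0.000, -37.000) − (13.000, 0.000) = (-13.000, -37.000) km/h.
Magnitude = |(-13.000, -37.000)| = 39.217 km/h.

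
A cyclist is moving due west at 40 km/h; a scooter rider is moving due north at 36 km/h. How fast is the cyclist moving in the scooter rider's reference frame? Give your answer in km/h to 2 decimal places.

Taking east as x and north as y: cyclist velocity = (-40.000, 0.000) km/h; scooter rider velocity = (0.000, 36.000) km/h.
Velocity of cyclist relative to scooter rider = (-40.000, 0.000) − (0.000, 36.000) = (-40.000, -36.000) km/h.
Magnitude = |(-40.000, -36.000)| = 53.814 km/h.

53.81 km/h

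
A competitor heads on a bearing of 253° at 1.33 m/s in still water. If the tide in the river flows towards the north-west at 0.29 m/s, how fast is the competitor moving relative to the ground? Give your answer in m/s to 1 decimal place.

1.5 m/s

Taking east as x and north as y: velocity relative to the water = (-1.272, -0.389) m/s; the water relative to ground = (-0.205, 0.205) m/s.
Velocity relative to ground = (-1.272, -0.389) + (-0.205, 0.205) = (-1.477, -0.184) m/s.
Speed = |(-1.477, -0.184)| = 1.488 m/s.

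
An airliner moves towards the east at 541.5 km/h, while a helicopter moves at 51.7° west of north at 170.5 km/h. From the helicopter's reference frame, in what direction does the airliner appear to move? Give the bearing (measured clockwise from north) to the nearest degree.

099°

Taking east as x and north as y: airliner velocity = (541.500, 0.000) km/h; helicopter velocity = (-133.804, 105.672) km/h.
Velocity of airliner relative to helicopter = (541.500, 0.000) − (-133.804, 105.672) = (675.304, -105.672) km/h.
Bearing = atan2(675.30, -105.67) = 98.89° clockwise from north.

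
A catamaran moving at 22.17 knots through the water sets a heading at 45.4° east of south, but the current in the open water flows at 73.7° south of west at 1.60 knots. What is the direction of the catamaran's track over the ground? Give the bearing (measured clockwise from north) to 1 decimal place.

Taking east as x and north as y: velocity relative to the water = (15.786, -15.567) knots; the water relative to ground = (-0.449, -1.536) knots.
Velocity relative to ground = (15.786, -15.567) + (-0.449, -1.536) = (15.337, -17.102) knots.
Bearing = atan2(15.34, -17.10) = 138.12° clockwise from north.

138.1°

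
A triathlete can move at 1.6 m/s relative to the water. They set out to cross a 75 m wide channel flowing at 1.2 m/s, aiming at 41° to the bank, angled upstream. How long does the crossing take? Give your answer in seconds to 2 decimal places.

The component of the triathlete's velocity perpendicular to the bank is 1.6 × sin 41° = 1.050 m/s.
The flow acts along the bank and has no component across it.
Time = 75 / 1.050 = 71.449 s.

71.45 s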